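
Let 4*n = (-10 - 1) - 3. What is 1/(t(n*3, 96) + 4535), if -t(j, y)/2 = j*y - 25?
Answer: 1/6601 ≈ 0.00015149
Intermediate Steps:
n = -7/2 (n = ((-10 - 1) - 3)/4 = (-11 - 3)/4 = (1/4)*(-14) = -7/2 ≈ -3.5000)
t(j, y) = 50 - 2*j*y (t(j, y) = -2*(j*y - 25) = -2*(-25 + j*y) = 50 - 2*j*y)
1/(t(n*3, 96) + 4535) = 1/((50 - 2*(-7/2*3)*96) + 4535) = 1/((50 - 2*(-21/2)*96) + 4535) = 1/((50 + 2016) + 4535) = 1/(2066 + 4535) = 1/6601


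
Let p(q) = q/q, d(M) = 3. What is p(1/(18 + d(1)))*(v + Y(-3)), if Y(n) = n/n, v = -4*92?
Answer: -367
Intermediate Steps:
v = -368
Y(n) = 1
p(q) = 1
p(1/(18 + d(1)))*(v + Y(-3)) = 1*(-368 + 1) = 1*(-367) = -367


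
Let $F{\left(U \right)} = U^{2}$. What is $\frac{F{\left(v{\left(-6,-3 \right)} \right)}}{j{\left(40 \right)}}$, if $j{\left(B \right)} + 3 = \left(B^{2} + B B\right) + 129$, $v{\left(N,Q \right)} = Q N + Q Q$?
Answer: $\frac{729}{3326} \approx 0.21918$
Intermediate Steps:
$v{\left(N,Q \right)} = Q^{2} + N Q$ ($v{\left(N,Q \right)} = N Q + Q^{2} = Q^{2} + N Q$)
$j{\left(B \right)} = 126 + 2 B^{2}$ ($j{\left(B \right)} = -3 + \left(\left(B^{2} + B B\right) + 129\right) = -3 + \left(\left(B^{2} + B^{2}\right) + 129\right) = -3 + \left(2 B^{2} + 129\right) = -3 + \left(129 + 2 B^{2}\right) = 126 + 2 B^{2}$)
$\frac{F{\left(v{\left(-6,-3 \right)} \right)}}{j{\left(40 \right)}} = \frac{\left(- 3 \left(-6 - 3\right)\right)^{2}}{126 + 2 \cdot 40^{2}} = \frac{\left(\left(-3\right) \left(-9\right)\right)^{2}}{126 + 2 \cdot 1600} = \frac{27^{2}}{126 + 3200} = \frac{729}{3326}$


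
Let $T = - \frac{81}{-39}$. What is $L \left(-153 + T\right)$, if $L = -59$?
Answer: $\frac{115758}{13} \approx 8904.5$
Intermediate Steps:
$T = \frac{27}{13}$ ($T = \left(-81\right) \left(- \frac{1}{39}\right) = \frac{27}{13} \approx 2.0769$)
$L \left(-153 + T\right) = - 59 \left(-153 + \frac{27}{13}\right) = \left(-59\right) \left(- \frac{1962}{13}\right) = \frac{115758}{13}$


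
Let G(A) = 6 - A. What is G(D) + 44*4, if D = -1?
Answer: 183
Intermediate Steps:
G(D) + 44*4 = (6 - 1*(-1)) + 44*4 = (6 + 1) + 176 = 7 + 176 = 183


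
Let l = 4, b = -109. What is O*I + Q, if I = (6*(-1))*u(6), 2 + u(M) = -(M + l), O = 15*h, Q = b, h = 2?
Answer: 2051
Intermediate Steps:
Q = -109
O = 30 (O = 15*2 = 30)
u(M) = -6 - M (u(M) = -2 - (M + 4) = -2 - (4 + M) = -2 + (-4 - M) = -6 - M)
I = 72 (I = (6*(-1))*(-6 - 1*6) = -6*(-6 - 6) = -6*(-12) = 72)
O*I + Q = 30*72 - 109 = 2160 - 109 = 2051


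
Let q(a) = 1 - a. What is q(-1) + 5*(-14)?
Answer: -68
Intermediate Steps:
q(-1) + 5*(-14) = (1 - 1*(-1)) + 5*(-14) = (1 + 1) - 70 = 2 - 70 = -68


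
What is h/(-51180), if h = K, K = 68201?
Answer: -68201/51180 ≈ -1.3326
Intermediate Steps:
h = 68201
h/(-51180) = 68201/(-51180) = 68201*(-1/51180) = -68201/51180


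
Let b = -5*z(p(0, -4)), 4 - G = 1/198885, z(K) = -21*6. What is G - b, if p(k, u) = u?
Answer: -124502011/198885 ≈ -626.00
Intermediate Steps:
z(K) = -126
G = 795539/198885 (G = 4 - 1/198885 = 795539/198885 ≈ 4.0000)
b = 630 (b = -5*(-126) = 630)
G - b = 795539/198885 - 1*630 = 795539/198885 - 630 = -124502011/198885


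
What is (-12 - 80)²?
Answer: 8464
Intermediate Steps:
(-12 - 80)² = (-92)² = 8464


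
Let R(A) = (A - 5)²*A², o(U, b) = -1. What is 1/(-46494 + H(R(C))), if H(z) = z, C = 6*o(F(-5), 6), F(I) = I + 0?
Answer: -1/42138 ≈ -2.3732e-5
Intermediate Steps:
F(I) = I
C = -6 (C = 6*(-1) = -6)
R(A) = A²*(-5 + A)² (R(A) = (-5 + A)²*A² = A²*(-5 + A)²)
1/(-46494 + H(R(C))) = 1/(-46494 + (-6)²*(-5 - 6)²) = 1/(-46494 + 36*(-11)²) = 1/(-46494 + 36*121) = 1/(-46494 + 4356) = 1/(-42138) = -1/42138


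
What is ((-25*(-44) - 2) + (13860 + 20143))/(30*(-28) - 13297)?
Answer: -35101/14137 ≈ -2.4829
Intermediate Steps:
((-25*(-44) - 2) + (13860 + 20143))/(30*(-28) - 13297) = ((1100 - 2) + 34003)/(-840 - 13297) = (1098 + 34003)/(-14137) = 35101*(-1/14137) = -35101/14137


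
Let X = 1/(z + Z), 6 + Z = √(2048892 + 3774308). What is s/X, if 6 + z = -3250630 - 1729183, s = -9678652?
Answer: 48197993195900 - 193573040*√14558 ≈ 4.8175e+13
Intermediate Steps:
z = -4979819 (z = -6 + (-3250630 - 1729183) = -6 - 4979813 = -4979819)
Z = -6 + 20*√14558 (Z = -6 + √(2048892 + 3774308) = -6 + √5823200 = -6 + 20*√14558 ≈ 2407.1)
X = 1/(-4979825 + 20*√14558) (X = 1/(-4979819 + (-6 + 20*√14558)) = 1/(-4979825 + 20*√14558) ≈ -2.0091e-7)
s/X = -9678652/(-199193/991946048297 - 4*√14558/4959730241485)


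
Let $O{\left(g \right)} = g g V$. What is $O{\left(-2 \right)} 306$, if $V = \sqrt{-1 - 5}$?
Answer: $1224 i \sqrt{6} \approx 2998.2 i$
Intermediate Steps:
$V = i \sqrt{6}$ ($V = \sqrt{-6} = i \sqrt{6} \approx 2.4495 i$)
$O{\left(g \right)} = i \sqrt{6} g^{2}$ ($O{\left(g \right)} = g g i \sqrt{6} = g^{2} i \sqrt{6} = i \sqrt{6} g^{2}$)
$O{\left(-2 \right)} 306 = i \sqrt{6} \left(-2\right)^{2} \cdot 306 = i \sqrt{6} \cdot 4 \cdot 306 = 4 i \sqrt{6} \cdot 306 = 1224 i \sqrt{6}$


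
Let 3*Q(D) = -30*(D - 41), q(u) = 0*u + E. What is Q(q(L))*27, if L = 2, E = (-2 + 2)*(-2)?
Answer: 11070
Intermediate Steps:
E = 0 (E = 0*(-2) = 0)
q(u) = 0 (q(u) = 0*u + 0 = 0 + 0 = 0)
Q(D) = 410 - 10*D (Q(D) = (-30*(D - 41))/3 = (-30*(-41 + D))/3 = (1230 - 30*D)/3 = 410 - 10*D)
Q(q(L))*27 = (410 - 10*0)*27 = (410 + 0)*27 = 410*27 = 11070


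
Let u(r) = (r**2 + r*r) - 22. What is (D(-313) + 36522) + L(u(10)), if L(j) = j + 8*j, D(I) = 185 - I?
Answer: 38622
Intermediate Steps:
u(r) = -22 + 2*r**2 (u(r) = (r**2 + r**2) - 22 = 2*r**2 - 22 = -22 + 2*r**2)
L(j) = 9*j
(D(-313) + 36522) + L(u(10)) = ((185 - 1*(-313)) + 36522) + 9*(-22 + 2*10**2) = ((185 + 313) + 36522) + 9*(-22 + 2*100) = (498 + 36522) + 9*(-22 + 200) = 37020 + 9*178 = 37020 + 1602 = 38622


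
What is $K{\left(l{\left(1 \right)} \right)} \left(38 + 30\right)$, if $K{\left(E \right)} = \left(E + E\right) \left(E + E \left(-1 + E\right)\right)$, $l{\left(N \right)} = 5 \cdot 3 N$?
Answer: $459000$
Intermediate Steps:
$l{\left(N \right)} = 15 N$
$K{\left(E \right)} = 2 E \left(E + E \left(-1 + E\right)\right)$
$K{\left(l{\left(1 \right)} \right)} \left(38 + 30\right) = 2 \left(15 \cdot 1\right)^{3} \left(38 + 30\right) = 2 \cdot 15^{3} \cdot 68 = 2 \cdot 3375 \cdot 68 = 6750 \cdot 68 = 459000$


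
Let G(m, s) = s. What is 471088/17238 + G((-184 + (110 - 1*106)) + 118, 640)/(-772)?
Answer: 44080952/1663467 ≈ 26.499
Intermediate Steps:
471088/17238 + G((-184 + (110 - 1*106)) + 118, 640)/(-772) = 471088/17238 + 640/(-772) = 471088*(1/17238) + 640*(-1/772) = 235544/8619 - 160/193 = 44080952/1663467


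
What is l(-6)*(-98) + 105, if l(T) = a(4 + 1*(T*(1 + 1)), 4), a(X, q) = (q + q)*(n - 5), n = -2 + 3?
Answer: 3241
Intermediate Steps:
n = 1
a(X, q) = -8*q (a(X, q) = (q + q)*(1 - 5) = (2*q)*(-4) = -8*q)
l(T) = -32 (l(T) = -8*4 = -32)
l(-6)*(-98) + 105 = -32*(-98) + 105 = 3136 + 105 = 3241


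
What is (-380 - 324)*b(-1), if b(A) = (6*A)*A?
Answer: -4224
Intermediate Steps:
b(A) = 6*A²
(-380 - 324)*b(-1) = (-380 - 324)*(6*(-1)²) = -4224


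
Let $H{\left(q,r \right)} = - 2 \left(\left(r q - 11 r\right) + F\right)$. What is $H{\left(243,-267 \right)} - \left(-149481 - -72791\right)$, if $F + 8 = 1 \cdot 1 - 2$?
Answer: $200596$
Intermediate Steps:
$F = -9$ ($F = -8 + \left(1 \cdot 1 - 2\right) = -8 + \left(1 - 2\right) = -8 - 1 = -9$)
$H{\left(q,r \right)} = 18 + 22 r - 2 q r$ ($H{\left(q,r \right)} = - 2 \left(\left(r q - 11 r\right) - 9\right) = - 2 \left(\left(q r - 11 r\right) - 9\right) = - 2 \left(\left(- 11 r + q r\right) - 9\right) = - 2 \left(-9 - 11 r + q r\right) = 18 + 22 r - 2 q r$)
$H{\left(243,-267 \right)} - \left(-149481 - -72791\right) = \left(18 + 22 \left(-267\right) - 486 \left(-267\right)\right) - \left(-149481 - -72791\right) = \left(18 - 5874 + 129762\right) - \left(-149481 + 72791\right) = 123906 - -76690 = 123906 + 76690 = 200596$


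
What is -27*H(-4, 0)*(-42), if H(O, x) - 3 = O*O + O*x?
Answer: 21546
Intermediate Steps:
H(O, x) = 3 + O² + O*x (H(O, x) = 3 + (O*O + O*x) = 3 + (O² + O*x) = 3 + O² + O*x)
-27*H(-4, 0)*(-42) = -27*(3 + (-4)² - 4*0)*(-42) = -27*(3 + 16 + 0)*(-42) = -27*19*(-42) = -513*(-42) = 21546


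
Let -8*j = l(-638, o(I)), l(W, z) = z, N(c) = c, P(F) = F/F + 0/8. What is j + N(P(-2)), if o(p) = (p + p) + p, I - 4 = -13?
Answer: 35/8 ≈ 4.3750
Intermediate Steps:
I = -9 (I = 4 - 13 = -9)
P(F) = 1 (P(F) = 1 + 0*(⅛) = 1 + 0 = 1)
o(p) = 3*p (o(p) = 2*p + p = 3*p)
j = 27/8 (j = -3*(-9)/8 = -⅛*(-27) = 27/8 ≈ 3.3750)
j + N(P(-2)) = 27/8 + 1 = 35/8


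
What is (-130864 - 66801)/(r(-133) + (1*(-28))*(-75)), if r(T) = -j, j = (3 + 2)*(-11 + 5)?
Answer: -39533/426 ≈ -92.800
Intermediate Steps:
j = -30 (j = 5*(-6) = -30)
r(T) = 30 (r(T) = -1*(-30) = 30)
(-130864 - 66801)/(r(-133) + (1*(-28))*(-75)) = (-130864 - 66801)/(30 + (1*(-28))*(-75)) = -197665/(30 - 28*(-75)) = -197665/(30 + 2100) = -197665/2130 = -197665*1/2130 = -39533/426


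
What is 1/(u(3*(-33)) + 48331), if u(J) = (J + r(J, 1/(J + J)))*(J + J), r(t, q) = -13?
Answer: 1/70507 ≈ 1.4183e-5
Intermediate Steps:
u(J) = 2*J*(-13 + J) (u(J) = (J - 13)*(J + J) = (-13 + J)*(2*J) = 2*J*(-13 + J))
1/(u(3*(-33)) + 48331) = 1/(2*(3*(-33))*(-13 + 3*(-33)) + 48331) = 1/(2*(-99)*(-13 - 99) + 48331) = 1/(2*(-99)*(-112) + 48331) = 1/(22176 + 48331) = 1/70507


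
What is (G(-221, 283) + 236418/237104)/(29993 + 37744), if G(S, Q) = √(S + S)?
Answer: 5629/382397944 + I*√442/67737 ≈ 1.472e-5 + 0.00031037*I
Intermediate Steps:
G(S, Q) = √2*√S (G(S, Q) = √(2*S) = √2*√S)
(G(-221, 283) + 236418/237104)/(29993 + 37744) = (√2*√(-221) + 236418/237104)/(29993 + 37744) = (√2*(I*√221) + 236418*(1/237104))/67737 = (I*√442 + 16887/16936)*(1/67737) = (16887/16936 + I*√442)*(1/67737) = 5629/382397944 + I*√442/67737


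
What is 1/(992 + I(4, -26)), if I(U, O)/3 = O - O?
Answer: 1/992 ≈ 0.0010081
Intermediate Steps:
I(U, O) = 0 (I(U, O) = 3*(O - O) = 3*0 = 0)
1/(992 + I(4, -26)) = 1/(992 + 0) = 1/992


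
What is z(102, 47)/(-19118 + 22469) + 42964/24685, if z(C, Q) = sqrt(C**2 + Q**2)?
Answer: 42964/24685 + sqrt(12613)/3351 ≈ 1.7740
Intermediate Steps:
z(102, 47)/(-19118 + 22469) + 42964/24685 = sqrt(102**2 + 47**2)/(-19118 + 22469) + 42964/24685 = sqrt(10404 + 2209)/3351 + 42964*(1/24685) = sqrt(12613)*(1/3351) + 42964/24685 = sqrt(12613)/3351 + 42964/24685 = 42964/24685 + sqrt(12613)/3351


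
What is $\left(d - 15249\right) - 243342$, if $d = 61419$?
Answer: $-197172$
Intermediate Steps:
$\left(d - 15249\right) - 243342 = \left(61419 - 15249\right) - 243342 = 46170 - 243342 = -197172$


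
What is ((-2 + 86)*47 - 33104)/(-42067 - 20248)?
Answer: 29156/62315 ≈ 0.46788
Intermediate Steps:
((-2 + 86)*47 - 33104)/(-42067 - 20248) = (84*47 - 33104)/(-62315) = (3948 - 33104)*(-1/62315) = -29156*(-1/62315) = 29156/62315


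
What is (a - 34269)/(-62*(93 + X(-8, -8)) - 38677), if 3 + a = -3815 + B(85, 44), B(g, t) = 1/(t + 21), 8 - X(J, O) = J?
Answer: 825218/984425 ≈ 0.83827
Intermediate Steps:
X(J, O) = 8 - J
B(g, t) = 1/(21 + t)
a = -248169/65 (a = -3 + (-3815 + 1/(21 + 44)) = -3 + (-3815 + 1/65) = -3 - 247974/65 = -248169/65 ≈ -3818.0)
(a - 34269)/(-62*(93 + X(-8, -8)) - 38677) = (-248169/65 - 34269)/(-62*(93 + (8 - 1*(-8))) - 38677) = -2475654/(65*(-62*(93 + (8 + 8)) - 38677)) = -2475654/(65*(-62*(93 + 16) - 38677)) = -2475654/(65*(-62*109 - 38677)) = -2475654/(65*(-6758 - 38677)) = -2475654/65/(-45435) = -2475654/65*(-1/45435) = 825218/984425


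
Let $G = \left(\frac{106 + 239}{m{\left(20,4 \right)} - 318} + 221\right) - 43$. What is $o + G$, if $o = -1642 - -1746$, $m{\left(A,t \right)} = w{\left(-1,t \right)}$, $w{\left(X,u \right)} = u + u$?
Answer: $\frac{17415}{62} \approx 280.89$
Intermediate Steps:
$w{\left(X,u \right)} = 2 u$
$m{\left(A,t \right)} = 2 t$
$o = 104$ ($o = -1642 + 1746 = 104$)
$G = \frac{10967}{62}$ ($G = \left(\frac{106 + 239}{2 \cdot 4 - 318} + 221\right) - 43 = \left(\frac{345}{8 - 318} + 221\right) - 43 = \left(\frac{345}{-310} + 221\right) - 43 = \left(345 \left(- \frac{1}{310}\right) + 221\right) - 43 = \left(- \frac{69}{62} + 221\right) - 43 = \frac{13633}{62} - 43 = \frac{10967}{62} \approx 176.89$)
$o + G = 104 + \frac{10967}{62} = \frac{17415}{62}$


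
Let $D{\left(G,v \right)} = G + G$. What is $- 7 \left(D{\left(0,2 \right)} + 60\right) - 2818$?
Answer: $-3238$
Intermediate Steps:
$D{\left(G,v \right)} = 2 G$
$- 7 \left(D{\left(0,2 \right)} + 60\right) - 2818 = - 7 \left(2 \cdot 0 + 60\right) - 2818 = - 7 \left(0 + 60\right) - 2818 = \left(-7\right) 60 - 2818 = -420 - 2818 = -3238$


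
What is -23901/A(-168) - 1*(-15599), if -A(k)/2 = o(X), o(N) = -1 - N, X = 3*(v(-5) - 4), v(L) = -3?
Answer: 647861/40 ≈ 16197.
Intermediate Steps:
X = -21 (X = 3*(-3 - 4) = 3*(-7) = -21)
A(k) = -40 (A(k) = -2*(-1 - 1*(-21)) = -2*(-1 + 21) = -2*20 = -40)
-23901/A(-168) - 1*(-15599) = -23901/(-40) - 1*(-15599) = -23901*(-1/40) + 15599 = 23901/40 + 15599 = 647861/40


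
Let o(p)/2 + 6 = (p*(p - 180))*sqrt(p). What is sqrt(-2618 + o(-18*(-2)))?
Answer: I*sqrt(64838) ≈ 254.63*I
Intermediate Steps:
o(p) = -12 + 2*p**(3/2)*(-180 + p) (o(p) = -12 + 2*((p*(p - 180))*sqrt(p)) = -12 + 2*((p*(-180 + p))*sqrt(p)) = -12 + 2*(p**(3/2)*(-180 + p)) = -12 + 2*p**(3/2)*(-180 + p))
sqrt(-2618 + o(-18*(-2))) = sqrt(-2618 + (-12 - 360*(-18*(-2))**(3/2) + 2*(-18*(-2))**(5/2))) = sqrt(-2618 + (-12 - 360*36**(3/2) + 2*36**(5/2))) = sqrt(-2618 + (-12 - 360*216 + 2*7776)) = sqrt(-2618 + (-12 - 77760 + 15552)) = sqrt(-2618 - 62220) = sqrt(-64838) = I*sqrt(64838)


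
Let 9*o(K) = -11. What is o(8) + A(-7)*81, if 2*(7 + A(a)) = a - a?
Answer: -5114/9 ≈ -568.22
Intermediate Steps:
o(K) = -11/9 (o(K) = (1/9)*(-11) = -11/9)
A(a) = -7 (A(a) = -7 + (a - a)/2 = -7 + (1/2)*0 = -7 + 0 = -7)
o(8) + A(-7)*81 = -11/9 - 7*81 = -11/9 - 567 = -5114/9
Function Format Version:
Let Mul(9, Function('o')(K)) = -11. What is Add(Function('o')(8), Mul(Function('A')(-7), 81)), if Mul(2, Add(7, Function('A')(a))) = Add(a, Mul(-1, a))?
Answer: Rational(-5114, 9) ≈ -568.22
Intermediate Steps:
Function('o')(K) = Rational(-11, 9) (Function('o')(K) = Mul(Rational(1, 9), -11) = Rational(-11, 9))
Function('A')(a) = -7 (Function('A')(a) = Add(-7, Mul(Rational(1, 2), Add(a, Mul(-1, a)))) = Add(-7, Mul(Rational(1, 2), 0)) = Add(-7, 0) = -7)
Add(Function('o')(8), Mul(Function('A')(-7), 81)) = Add(Rational(-11, 9), Mul(-7, 81)) = Add(Rational(-11, 9), -567) = Rational(-5114, 9)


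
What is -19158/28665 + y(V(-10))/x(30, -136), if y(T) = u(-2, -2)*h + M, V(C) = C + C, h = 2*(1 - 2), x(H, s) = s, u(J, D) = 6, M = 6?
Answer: -405583/649740 ≈ -0.62422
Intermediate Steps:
h = -2 (h = 2*(-1) = -2)
V(C) = 2*C
y(T) = -6 (y(T) = 6*(-2) + 6 = -12 + 6 = -6)
-19158/28665 + y(V(-10))/x(30, -136) = -19158/28665 - 6/(-136) = -19158*1/28665 - 6*(-1/136) = -6386/9555 + 3/68 = -405583/649740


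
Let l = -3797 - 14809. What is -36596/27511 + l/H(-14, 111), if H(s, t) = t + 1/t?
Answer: -469413679/2778611 ≈ -168.94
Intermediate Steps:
l = -18606
-36596/27511 + l/H(-14, 111) = -36596/27511 - 18606/(111 + 1/111) = -36596*1/27511 - 18606/(111 + 1/111) = -36596/27511 - 18606/12322/111 = -36596/27511 - 18606*111/12322 = -36596/27511 - 1032633/6161 = -469413679/2778611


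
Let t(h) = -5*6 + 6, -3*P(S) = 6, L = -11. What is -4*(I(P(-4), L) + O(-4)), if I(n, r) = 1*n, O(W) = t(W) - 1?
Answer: 108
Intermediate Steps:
P(S) = -2 (P(S) = -⅓*6 = -2)
t(h) = -24 (t(h) = -30 + 6 = -24)
O(W) = -25 (O(W) = -24 - 1 = -25)
I(n, r) = n
-4*(I(P(-4), L) + O(-4)) = -4*(-2 - 25) = -4*(-27) = 108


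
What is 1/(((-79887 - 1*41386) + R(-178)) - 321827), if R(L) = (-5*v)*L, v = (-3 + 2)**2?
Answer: -1/442210 ≈ -2.2614e-6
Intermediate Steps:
v = 1 (v = (-1)**2 = 1)
R(L) = -5*L (R(L) = (-5*1)*L = -5*L)
1/(((-79887 - 1*41386) + R(-178)) - 321827) = 1/(((-79887 - 1*41386) - 5*(-178)) - 321827) = 1/(((-79887 - 41386) + 890) - 321827) = 1/((-121273 + 890) - 321827) = 1/(-120383 - 321827) = 1/(-442210) = -1/442210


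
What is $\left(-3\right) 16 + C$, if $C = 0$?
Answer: $-48$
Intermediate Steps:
$\left(-3\right) 16 + C = \left(-3\right) 16 + 0 = -48 + 0 = -48$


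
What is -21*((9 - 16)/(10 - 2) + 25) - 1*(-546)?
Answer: 315/8 ≈ 39.375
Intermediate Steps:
-21*((9 - 16)/(10 - 2) + 25) - 1*(-546) = -21*(-7/8 + 25) + 546 = -21*193/8 + 546 = -4053/8 + 546 = 315/8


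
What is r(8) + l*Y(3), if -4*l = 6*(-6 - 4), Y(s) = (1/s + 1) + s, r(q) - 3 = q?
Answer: 76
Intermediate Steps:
r(q) = 3 + q
Y(s) = 1 + s + 1/s (Y(s) = (1 + 1/s) + s = 1 + s + 1/s)
l = 15 (l = -3*(-6 - 4)/2 = -3*(-10)/2 = -¼*(-60) = 15)
r(8) + l*Y(3) = (3 + 8) + 15*(1 + 3 + 1/3) = 11 + 15*(1 + 3 + ⅓) = 11 + 15*(13/3) = 11 + 65 = 76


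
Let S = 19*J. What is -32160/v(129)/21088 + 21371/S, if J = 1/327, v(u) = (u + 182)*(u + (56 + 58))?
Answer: 116012135041108/315416511 ≈ 3.6781e+5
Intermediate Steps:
v(u) = (114 + u)*(182 + u) (v(u) = (182 + u)*(u + 114) = (182 + u)*(114 + u) = (114 + u)*(182 + u))
J = 1/327 ≈ 0.0030581
S = 19/327 (S = 19*(1/327) = 19/327 ≈ 0.058104)
-32160/v(129)/21088 + 21371/S = -32160/(20748 + 129² + 296*129)/21088 + 21371/(19/327) = -32160/(20748 + 16641 + 38184)*(1/21088) + 21371*(327/19) = -32160/75573*(1/21088) + 6988317/19 = -32160*1/75573*(1/21088) + 6988317/19 = -10720/25191*1/21088 + 6988317/19 = -335/16600869 + 6988317/19 = 116012135041108/315416511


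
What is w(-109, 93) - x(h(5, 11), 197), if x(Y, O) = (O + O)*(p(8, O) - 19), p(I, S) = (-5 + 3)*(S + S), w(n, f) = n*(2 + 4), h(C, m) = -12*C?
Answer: 317304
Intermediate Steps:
w(n, f) = 6*n (w(n, f) = n*6 = 6*n)
p(I, S) = -4*S
x(Y, O) = 2*O*(-19 - 4*O) (x(Y, O) = (O + O)*(-4*O - 19) = (2*O)*(-19 - 4*O) = 2*O*(-19 - 4*O))
w(-109, 93) - x(h(5, 11), 197) = 6*(-109) - (-2)*197*(19 + 4*197) = -654 - (-2)*197*(19 + 788) = -654 - (-2)*197*807 = -654 - 1*(-317958) = -654 + 317958 = 317304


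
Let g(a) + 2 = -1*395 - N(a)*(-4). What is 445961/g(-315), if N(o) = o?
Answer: -445961/1657 ≈ -269.14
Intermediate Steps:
g(a) = -397 + 4*a (g(a) = -2 + (-1*395 - a*(-4)) = -2 + (-395 - (-4)*a) = -2 + (-395 + 4*a) = -397 + 4*a)
445961/g(-315) = 445961/(-397 + 4*(-315)) = 445961/(-397 - 1260) = 445961/(-1657) = 445961*(-1/1657) = -445961/1657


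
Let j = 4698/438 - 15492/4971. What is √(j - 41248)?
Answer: I*√603411392473109/120961 ≈ 203.08*I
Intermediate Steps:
j = 920459/120961 (j = 4698*(1/438) - 15492*1/4971 = 783/73 - 5164/1657 = 920459/120961 ≈ 7.6096)
√(j - 41248) = √(920459/120961 - 41248) = √(-4988478869/120961) = I*√603411392473109/120961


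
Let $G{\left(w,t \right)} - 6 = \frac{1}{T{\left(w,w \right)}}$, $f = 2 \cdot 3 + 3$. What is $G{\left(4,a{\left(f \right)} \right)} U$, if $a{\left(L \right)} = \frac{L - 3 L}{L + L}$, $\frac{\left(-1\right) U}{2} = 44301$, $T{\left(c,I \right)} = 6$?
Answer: $-546379$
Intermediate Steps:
$f = 9$ ($f = 6 + 3 = 9$)
$U = -88602$ ($U = \left(-2\right) 44301 = -88602$)
$a{\left(L \right)} = -1$ ($a{\left(L \right)} = \frac{\left(-2\right) L}{2 L} = - 2 L \frac{1}{2 L} = -1$)
$G{\left(w,t \right)} = \frac{37}{6}$ ($G{\left(w,t \right)} = 6 + \frac{1}{6} = \frac{37}{6}$)
$G{\left(4,a{\left(f \right)} \right)} U = \frac{37}{6} \left(-88602\right) = -546379$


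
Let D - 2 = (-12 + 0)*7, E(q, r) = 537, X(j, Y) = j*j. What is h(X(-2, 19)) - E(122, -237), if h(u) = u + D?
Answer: -615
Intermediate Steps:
X(j, Y) = j²
D = -82 (D = 2 + (-12 + 0)*7 = 2 - 12*7 = 2 - 84 = -82)
h(u) = -82 + u (h(u) = u - 82 = -82 + u)
h(X(-2, 19)) - E(122, -237) = (-82 + (-2)²) - 1*537 = (-82 + 4) - 537 = -78 - 537 = -615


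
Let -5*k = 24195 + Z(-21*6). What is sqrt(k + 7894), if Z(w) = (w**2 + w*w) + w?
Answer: I*sqrt(81755)/5 ≈ 57.186*I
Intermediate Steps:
Z(w) = w + 2*w**2 (Z(w) = (w**2 + w**2) + w = 2*w**2 + w = w + 2*w**2)
k = -55821/5 (k = -(24195 + (-21*6)*(1 + 2*(-21*6)))/5 = -(24195 - 126*(1 + 2*(-126)))/5 = -(24195 - 126*(1 - 252))/5 = -(24195 - 126*(-251))/5 = -(24195 + 31626)/5 = -1/5*55821 = -55821/5 ≈ -11164.)
sqrt(k + 7894) = sqrt(-55821/5 + 7894) = sqrt(-16351/5) = I*sqrt(81755)/5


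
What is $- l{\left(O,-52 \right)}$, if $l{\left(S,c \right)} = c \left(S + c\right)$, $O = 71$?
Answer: $988$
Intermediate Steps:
$- l{\left(O,-52 \right)} = - \left(-52\right) \left(71 - 52\right) = - \left(-52\right) 19 = \left(-1\right) \left(-988\right) = 988$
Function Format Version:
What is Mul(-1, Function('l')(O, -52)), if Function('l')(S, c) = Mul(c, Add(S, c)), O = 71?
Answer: 988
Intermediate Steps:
Mul(-1, Function('l')(O, -52)) = Mul(-1, Mul(-52, Add(71, -52))) = Mul(-1, Mul(-52, 19)) = Mul(-1, -988) = 988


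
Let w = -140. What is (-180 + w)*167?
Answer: -53440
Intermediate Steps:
(-180 + w)*167 = (-180 - 140)*167 = -320*167 = -53440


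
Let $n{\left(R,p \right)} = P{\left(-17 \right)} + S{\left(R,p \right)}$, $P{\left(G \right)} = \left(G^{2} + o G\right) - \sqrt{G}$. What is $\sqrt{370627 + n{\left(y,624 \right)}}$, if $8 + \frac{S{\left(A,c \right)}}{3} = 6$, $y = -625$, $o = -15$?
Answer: $\sqrt{371165 - i \sqrt{17}} \approx 609.23 - 0.003 i$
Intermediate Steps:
$S{\left(A,c \right)} = -6$ ($S{\left(A,c \right)} = -24 + 3 \cdot 6 = -24 + 18 = -6$)
$P{\left(G \right)} = G^{2} - \sqrt{G} - 15 G$ ($P{\left(G \right)} = \left(G^{2} - 15 G\right) - \sqrt{G} = G^{2} - \sqrt{G} - 15 G$)
$n{\left(R,p \right)} = 538 - i \sqrt{17}$ ($n{\left(R,p \right)} = \left(\left(-17\right)^{2} - \sqrt{-17} - -255\right) - 6 = \left(289 - i \sqrt{17} + 255\right) - 6 = \left(544 - i \sqrt{17}\right) - 6 = 538 - i \sqrt{17}$)
$\sqrt{370627 + n{\left(y,624 \right)}} = \sqrt{370627 + \left(538 - i \sqrt{17}\right)} = \sqrt{371165 - i \sqrt{17}}$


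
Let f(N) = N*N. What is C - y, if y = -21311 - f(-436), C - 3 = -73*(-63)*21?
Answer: 307989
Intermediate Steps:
C = 96582 (C = 3 - 73*(-63)*21 = 3 + 4599*21 = 3 + 96579 = 96582)
f(N) = N²
y = -211407 (y = -21311 - 1*(-436)² = -21311 - 1*190096 = -21311 - 190096 = -211407)
C - y = 96582 - 1*(-211407) = 96582 + 211407 = 307989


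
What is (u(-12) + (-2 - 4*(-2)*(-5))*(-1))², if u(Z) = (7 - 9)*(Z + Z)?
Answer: 8100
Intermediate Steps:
u(Z) = -4*Z
(u(-12) + (-2 - 4*(-2)*(-5))*(-1))² = (-4*(-12) + (-2 - 4*(-2)*(-5))*(-1))² = (48 + (-2 + 8*(-5))*(-1))² = (48 + (-2 - 40)*(-1))² = (48 - 42*(-1))² = (48 + 42)² = 90² = 8100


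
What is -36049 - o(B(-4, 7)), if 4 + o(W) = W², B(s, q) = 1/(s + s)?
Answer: -2306881/64 ≈ -36045.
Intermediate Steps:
B(s, q) = 1/(2*s)
o(W) = -4 + W²
-36049 - o(B(-4, 7)) = -36049 - (-4 + ((½)/(-4))²) = -36049 - (-4 + ((½)*(-¼))²) = -36049 - (-4 + (-⅛)²) = -36049 - (-4 + 1/64) = -36049 - 1*(-255/64) = -36049 + 255/64 = -2306881/64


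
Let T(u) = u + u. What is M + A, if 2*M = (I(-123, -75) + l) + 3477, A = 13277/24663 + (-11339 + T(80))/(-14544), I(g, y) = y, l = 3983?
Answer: 441654551575/119566224 ≈ 3693.8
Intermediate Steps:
T(u) = 2*u
A = 156269455/119566224 (A = 13277/24663 + (-11339 + 2*80)/(-14544) = 13277*(1/24663) + (-11339 + 160)*(-1/14544) = 13277/24663 - 11179*(-1/14544) = 13277/24663 + 11179/14544 = 156269455/119566224 ≈ 1.3070)
M = 7385/2 (M = ((-75 + 3983) + 3477)/2 = (3908 + 3477)/2 = (½)*7385 = 7385/2 ≈ 3692.5)
M + A = 7385/2 + 156269455/119566224 = 441654551575/119566224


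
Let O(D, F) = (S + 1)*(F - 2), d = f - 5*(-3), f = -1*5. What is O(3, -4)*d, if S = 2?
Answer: -180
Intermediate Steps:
f = -5
d = 10 (d = -5 - 5*(-3) = -5 + 15 = 10)
O(D, F) = -6 + 3*F (O(D, F) = (2 + 1)*(F - 2) = 3*(-2 + F) = -6 + 3*F)
O(3, -4)*d = (-6 + 3*(-4))*10 = (-6 - 12)*10 = -18*10 = -180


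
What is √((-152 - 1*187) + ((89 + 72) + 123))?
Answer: I*√55 ≈ 7.4162*I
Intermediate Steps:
√((-152 - 1*187) + ((89 + 72) + 123)) = √((-152 - 187) + (161 + 123)) = √(-339 + 284) = √(-55) = I*√55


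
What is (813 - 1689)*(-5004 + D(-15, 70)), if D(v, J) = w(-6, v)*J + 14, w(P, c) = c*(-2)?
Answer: 2531640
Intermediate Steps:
w(P, c) = -2*c
D(v, J) = 14 - 2*J*v (D(v, J) = (-2*v)*J + 14 = -2*J*v + 14 = 14 - 2*J*v)
(813 - 1689)*(-5004 + D(-15, 70)) = (813 - 1689)*(-5004 + (14 - 2*70*(-15))) = -876*(-5004 + (14 + 2100)) = -876*(-5004 + 2114) = -876*(-2890) = 2531640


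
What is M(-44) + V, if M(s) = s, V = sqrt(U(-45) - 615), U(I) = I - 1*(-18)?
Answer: -44 + I*sqrt(642) ≈ -44.0 + 25.338*I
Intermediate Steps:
U(I) = 18 + I (U(I) = I + 18 = 18 + I)
V = I*sqrt(642) (V = sqrt((18 - 45) - 615) = sqrt(-27 - 615) = sqrt(-642) = I*sqrt(642) ≈ 25.338*I)
M(-44) + V = -44 + I*sqrt(642)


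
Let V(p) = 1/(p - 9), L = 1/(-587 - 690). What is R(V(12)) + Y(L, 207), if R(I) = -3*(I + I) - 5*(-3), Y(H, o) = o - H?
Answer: 280941/1277 ≈ 220.00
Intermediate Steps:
L = -1/1277 (L = 1/(-1277) = -1/1277 ≈ -0.00078308)
V(p) = 1/(-9 + p)
R(I) = 15 - 6*I (R(I) = -6*I + 15 = 15 - 6*I)
R(V(12)) + Y(L, 207) = (15 - 6/(-9 + 12)) + (207 - 1*(-1/1277)) = (15 - 6/3) + (207 + 1/1277) = (15 - 6*⅓) + 264340/1277 = (15 - 2) + 264340/1277 = 13 + 264340/1277 = 280941/1277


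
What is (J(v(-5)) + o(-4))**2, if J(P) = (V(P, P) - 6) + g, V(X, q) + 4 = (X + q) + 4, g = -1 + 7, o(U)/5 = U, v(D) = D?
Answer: 900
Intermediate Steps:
o(U) = 5*U
g = 6
V(X, q) = X + q (V(X, q) = -4 + ((X + q) + 4) = -4 + (4 + X + q) = X + q)
J(P) = 2*P (J(P) = ((P + P) - 6) + 6 = (2*P - 6) + 6 = (-6 + 2*P) + 6 = 2*P)
(J(v(-5)) + o(-4))**2 = (2*(-5) + 5*(-4))**2 = (-10 - 20)**2 = (-30)**2 = 900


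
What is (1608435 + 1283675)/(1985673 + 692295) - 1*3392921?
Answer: -4543065486209/1338984 ≈ -3.3929e+6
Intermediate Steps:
(1608435 + 1283675)/(1985673 + 692295) - 1*3392921 = 2892110/2677968 - 3392921 = 2892110*(1/2677968) - 3392921 = 1446055/1338984 - 3392921 = -4543065486209/1338984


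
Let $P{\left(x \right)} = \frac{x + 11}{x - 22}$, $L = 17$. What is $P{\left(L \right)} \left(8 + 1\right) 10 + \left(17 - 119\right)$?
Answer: $-606$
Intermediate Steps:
$P{\left(x \right)} = \frac{11 + x}{-22 + x}$
$P{\left(L \right)} \left(8 + 1\right) 10 + \left(17 - 119\right) = \frac{11 + 17}{-22 + 17} \left(8 + 1\right) 10 + \left(17 - 119\right) = \frac{1}{-5} \cdot 28 \cdot 9 \cdot 10 + \left(17 - 119\right) = \left(- \frac{1}{5}\right) 28 \cdot 90 - 102 = \left(- \frac{28}{5}\right) 90 - 102 = -504 - 102 = -606$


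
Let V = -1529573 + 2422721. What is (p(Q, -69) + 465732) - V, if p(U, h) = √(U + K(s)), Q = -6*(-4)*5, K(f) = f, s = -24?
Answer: -427416 + 4*√6 ≈ -4.2741e+5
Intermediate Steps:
Q = 120 (Q = 24*5 = 120)
p(U, h) = √(-24 + U) (p(U, h) = √(U - 24) = √(-24 + U))
V = 893148
(p(Q, -69) + 465732) - V = (√(-24 + 120) + 465732) - 1*893148 = (√96 + 465732) - 893148 = (4*√6 + 465732) - 893148 = (465732 + 4*√6) - 893148 = -427416 + 4*√6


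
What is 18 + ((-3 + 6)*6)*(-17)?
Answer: -288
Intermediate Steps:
18 + ((-3 + 6)*6)*(-17) = 18 + (3*6)*(-17) = 18 + 18*(-17) = 18 - 306 = -288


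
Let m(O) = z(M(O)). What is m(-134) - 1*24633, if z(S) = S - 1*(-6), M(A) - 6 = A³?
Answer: -2430725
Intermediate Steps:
M(A) = 6 + A³
z(S) = 6 + S (z(S) = S + 6 = 6 + S)
m(O) = 12 + O³ (m(O) = 6 + (6 + O³) = 12 + O³)
m(-134) - 1*24633 = (12 + (-134)³) - 1*24633 = (12 - 2406104) - 24633 = -2406092 - 24633 = -2430725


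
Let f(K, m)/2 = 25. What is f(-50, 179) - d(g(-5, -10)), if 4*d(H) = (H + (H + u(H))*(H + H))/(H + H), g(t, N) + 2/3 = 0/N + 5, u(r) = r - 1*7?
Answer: 1187/24 ≈ 49.458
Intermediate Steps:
f(K, m) = 50 (f(K, m) = 2*25 = 50)
u(r) = -7 + r (u(r) = r - 7 = -7 + r)
g(t, N) = 13/3 (g(t, N) = -⅔ + (0/N + 5) = -⅔ + (0 + 5) = -⅔ + 5 = 13/3)
d(H) = (H + 2*H*(-7 + 2*H))/(8*H) (d(H) = ((H + (H + (-7 + H))*(H + H))/(H + H))/4 = ((H + (-7 + 2*H)*(2*H))/((2*H)))/4 = ((H + 2*H*(-7 + 2*H))*(1/(2*H)))/4 = ((H + 2*H*(-7 + 2*H))/(2*H))/4 = (H + 2*H*(-7 + 2*H))/(8*H))
f(-50, 179) - d(g(-5, -10)) = 50 - (-13/8 + (½)*(13/3)) = 50 - (-13/8 + 13/6) = 50 - 1*13/24 = 50 - 13/24 = 1187/24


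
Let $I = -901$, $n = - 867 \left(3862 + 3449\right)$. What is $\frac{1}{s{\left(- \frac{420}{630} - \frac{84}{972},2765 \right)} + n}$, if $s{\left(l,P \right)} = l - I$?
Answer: $- \frac{81}{513356677} \approx -1.5779 \cdot 10^{-7}$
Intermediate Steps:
$n = -6338637$ ($n = \left(-867\right) 7311 = -6338637$)
$s{\left(l,P \right)} = 901 + l$ ($s{\left(l,P \right)} = l - -901 = l + 901 = 901 + l$)
$\frac{1}{s{\left(- \frac{420}{630} - \frac{84}{972},2765 \right)} + n} = \frac{1}{\left(901 - \left(\frac{2}{3} + \frac{7}{81}\right)\right) - 6338637} = \frac{1}{\left(901 - \frac{61}{81}\right) - 6338637} = \frac{1}{\frac{72920}{81} - 6338637} = \frac{1}{- \frac{513356677}{81}} = - \frac{81}{513356677}$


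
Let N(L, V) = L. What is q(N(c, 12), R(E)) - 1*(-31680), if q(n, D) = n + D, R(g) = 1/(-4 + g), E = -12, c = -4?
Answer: 506815/16 ≈ 31676.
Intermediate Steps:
q(n, D) = D + n
q(N(c, 12), R(E)) - 1*(-31680) = (1/(-4 - 12) - 4) - 1*(-31680) = (1/(-16) - 4) + 31680 = (-1/16 - 4) + 31680 = -65/16 + 31680 = 506815/16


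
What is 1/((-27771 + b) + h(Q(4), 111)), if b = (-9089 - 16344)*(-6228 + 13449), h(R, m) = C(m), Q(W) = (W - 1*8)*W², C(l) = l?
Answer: -1/183679353 ≈ -5.4443e-9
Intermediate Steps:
Q(W) = W²*(-8 + W) (Q(W) = (W - 8)*W² = (-8 + W)*W² = W²*(-8 + W))
h(R, m) = m
b = -183651693 (b = -25433*7221 = -183651693)
1/((-27771 + b) + h(Q(4), 111)) = 1/((-27771 - 183651693) + 111) = 1/(-183679464 + 111) = 1/(-183679353) = -1/183679353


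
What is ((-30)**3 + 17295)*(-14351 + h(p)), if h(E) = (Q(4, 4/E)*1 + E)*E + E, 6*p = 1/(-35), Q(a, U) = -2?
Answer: 409472641183/2940 ≈ 1.3928e+8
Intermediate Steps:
p = -1/210 (p = (1/6)/(-35) = (1/6)*(-1/35) = -1/210 ≈ -0.0047619)
h(E) = E + E*(-2 + E) (h(E) = (-2*1 + E)*E + E = (-2 + E)*E + E = E*(-2 + E) + E = E + E*(-2 + E))
((-30)**3 + 17295)*(-14351 + h(p)) = ((-30)**3 + 17295)*(-14351 - (-1 - 1/210)/210) = (-27000 + 17295)*(-14351 - 1/210*(-211/210)) = -9705*(-14351 + 211/44100) = -9705*(-632878889/44100) = 409472641183/2940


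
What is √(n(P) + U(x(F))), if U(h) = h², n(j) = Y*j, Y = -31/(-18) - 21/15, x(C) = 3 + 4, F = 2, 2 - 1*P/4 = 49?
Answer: I*√2605/15 ≈ 3.4026*I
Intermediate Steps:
P = -188 (P = 8 - 4*49 = 8 - 196 = -188)
x(C) = 7
Y = 29/90 (Y = -31*(-1/18) - 21*1/15 = 31/18 - 7/5 = 29/90 ≈ 0.32222)
n(j) = 29*j/90
√(n(P) + U(x(F))) = √((29/90)*(-188) + 7²) = √(-2726/45 + 49) = √(-521/45) = I*√2605/15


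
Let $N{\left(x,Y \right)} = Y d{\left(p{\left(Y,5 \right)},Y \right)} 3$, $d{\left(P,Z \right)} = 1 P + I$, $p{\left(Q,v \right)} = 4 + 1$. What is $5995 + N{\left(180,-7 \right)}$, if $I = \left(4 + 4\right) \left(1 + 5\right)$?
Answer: $4882$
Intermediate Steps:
$I = 48$ ($I = 8 \cdot 6 = 48$)
$p{\left(Q,v \right)} = 5$
$d{\left(P,Z \right)} = 48 + P$ ($d{\left(P,Z \right)} = 1 P + 48 = P + 48 = 48 + P$)
$N{\left(x,Y \right)} = 159 Y$ ($N{\left(x,Y \right)} = Y \left(48 + 5\right) 3 = Y 53 \cdot 3 = 53 Y 3 = 159 Y$)
$5995 + N{\left(180,-7 \right)} = 5995 + 159 \left(-7\right) = 5995 - 1113 = 4882$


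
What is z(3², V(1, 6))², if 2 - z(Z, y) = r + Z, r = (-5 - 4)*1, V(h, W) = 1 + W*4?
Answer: 4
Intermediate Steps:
V(h, W) = 1 + 4*W
r = -9 (r = -9*1 = -9)
z(Z, y) = 11 - Z (z(Z, y) = 2 - (-9 + Z) = 2 + (9 - Z) = 11 - Z)
z(3², V(1, 6))² = (11 - 1*3²)² = (11 - 1*9)² = (11 - 9)² = 2² = 4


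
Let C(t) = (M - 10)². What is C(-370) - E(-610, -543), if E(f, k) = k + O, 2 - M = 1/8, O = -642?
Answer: 80065/64 ≈ 1251.0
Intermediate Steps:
M = 15/8 (M = 2 - 1/8 = 2 - 1*⅛ = 2 - ⅛ = 15/8 ≈ 1.8750)
C(t) = 4225/64 (C(t) = (15/8 - 10)² = (-65/8)² = 4225/64)
E(f, k) = -642 + k (E(f, k) = k - 642 = -642 + k)
C(-370) - E(-610, -543) = 4225/64 - (-642 - 543) = 4225/64 - 1*(-1185) = 4225/64 + 1185 = 80065/64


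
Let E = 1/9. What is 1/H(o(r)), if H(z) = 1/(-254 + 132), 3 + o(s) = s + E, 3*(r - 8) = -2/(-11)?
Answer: -122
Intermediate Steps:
E = ⅑ ≈ 0.11111
r = 266/33 (r = 8 + (-2/(-11))/3 = 8 + (-2*(-1/11))/3 = 8 + (⅓)*(2/11) = 8 + 2/33 = 266/33 ≈ 8.0606)
o(s) = -26/9 + s (o(s) = -3 + (s + ⅑) = -3 + (⅑ + s) = -26/9 + s)
H(z) = -1/122 (H(z) = 1/(-122) = -1/122)
1/H(o(r)) = 1/(-1/122) = -122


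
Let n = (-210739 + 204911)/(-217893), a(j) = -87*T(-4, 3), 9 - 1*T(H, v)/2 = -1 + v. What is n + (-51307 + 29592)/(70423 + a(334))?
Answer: -865643951/3015857013 ≈ -0.28703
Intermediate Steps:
T(H, v) = 20 - 2*v (T(H, v) = 18 - 2*(-1 + v) = 18 + (2 - 2*v) = 20 - 2*v)
a(j) = -1218 (a(j) = -87*(20 - 2*3) = -87*(20 - 6) = -87*14 = -1218)
n = 5828/217893 (n = -5828*(-1/217893) = 5828/217893 ≈ 0.026747)
n + (-51307 + 29592)/(70423 + a(334)) = 5828/217893 + (-51307 + 29592)/(70423 - 1218) = 5828/217893 - 21715/69205 = 5828/217893 - 21715*1/69205 = 5828/217893 - 4343/13841 = -865643951/3015857013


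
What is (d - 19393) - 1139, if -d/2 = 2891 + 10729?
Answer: -47772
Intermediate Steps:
d = -27240 (d = -2*(2891 + 10729) = -2*13620 = -27240)
(d - 19393) - 1139 = (-27240 - 19393) - 1139 = -46633 - 1139 = -47772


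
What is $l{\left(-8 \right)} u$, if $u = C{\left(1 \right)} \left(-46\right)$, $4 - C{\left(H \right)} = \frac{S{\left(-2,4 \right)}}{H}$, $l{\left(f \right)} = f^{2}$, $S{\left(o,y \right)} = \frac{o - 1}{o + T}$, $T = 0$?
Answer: $-7360$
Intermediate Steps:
$S{\left(o,y \right)} = \frac{-1 + o}{o}$ ($S{\left(o,y \right)} = \frac{o - 1}{o + 0} = \frac{-1 + o}{o}$)
$C{\left(H \right)} = 4 - \frac{3}{2 H}$ ($C{\left(H \right)} = 4 - \frac{\frac{1}{-2} \left(-1 - 2\right)}{H} = 4 - \frac{\left(- \frac{1}{2}\right) \left(-3\right)}{H} = 4 - \frac{3}{2 H}$)
$u = -115$ ($u = \left(4 - \frac{3}{2 \cdot 1}\right) \left(-46\right) = \left(4 - \frac{3}{2}\right) \left(-46\right) = \frac{5}{2} \left(-46\right) = -115$)
$l{\left(-8 \right)} u = \left(-8\right)^{2} \left(-115\right) = 64 \left(-115\right) = -7360$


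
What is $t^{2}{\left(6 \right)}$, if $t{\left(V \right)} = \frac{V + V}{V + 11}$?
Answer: $\frac{144}{289} \approx 0.49827$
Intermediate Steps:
$t{\left(V \right)} = \frac{2 V}{11 + V}$
$t^{2}{\left(6 \right)} = \left(2 \cdot 6 \frac{1}{11 + 6}\right)^{2} = \left(2 \cdot 6 \cdot \frac{1}{17}\right)^{2} = \left(\frac{12}{17}\right)^{2} = \frac{144}{289}$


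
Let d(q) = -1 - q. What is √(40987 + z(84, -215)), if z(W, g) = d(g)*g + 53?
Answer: I*√4970 ≈ 70.498*I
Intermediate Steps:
z(W, g) = 53 + g*(-1 - g) (z(W, g) = (-1 - g)*g + 53 = g*(-1 - g) + 53 = 53 + g*(-1 - g))
√(40987 + z(84, -215)) = √(40987 + (53 - 1*(-215)*(1 - 215))) = √(40987 + (53 - 1*(-215)*(-214))) = √(40987 + (53 - 46010)) = √(40987 - 45957) = √(-4970) = I*√4970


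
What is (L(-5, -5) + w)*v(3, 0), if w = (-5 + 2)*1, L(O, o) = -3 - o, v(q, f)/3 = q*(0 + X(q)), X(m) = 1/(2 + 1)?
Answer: -3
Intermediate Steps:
X(m) = ⅓ (X(m) = 1/3 = ⅓)
v(q, f) = q (v(q, f) = 3*(q*(0 + ⅓)) = 3*(q*(⅓)) = 3*(q/3) = q)
w = -3 (w = -3*1 = -3)
(L(-5, -5) + w)*v(3, 0) = ((-3 - 1*(-5)) - 3)*3 = ((-3 + 5) - 3)*3 = (2 - 3)*3 = -1*3 = -3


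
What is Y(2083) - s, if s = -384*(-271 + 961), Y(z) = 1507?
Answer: 266467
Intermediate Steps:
s = -264960 (s = -384*690 = -264960)
Y(2083) - s = 1507 - 1*(-264960) = 1507 + 264960 = 266467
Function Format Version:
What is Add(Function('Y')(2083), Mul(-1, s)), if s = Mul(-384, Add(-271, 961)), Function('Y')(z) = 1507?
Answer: 266467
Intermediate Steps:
s = -264960 (s = Mul(-384, 690) = -264960)
Add(Function('Y')(2083), Mul(-1, s)) = Add(1507, Mul(-1, -264960)) = Add(1507, 264960) = 266467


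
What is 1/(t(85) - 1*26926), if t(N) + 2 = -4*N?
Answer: -1/27268 ≈ -3.6673e-5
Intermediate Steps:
t(N) = -2 - 4*N
1/(t(85) - 1*26926) = 1/((-2 - 4*85) - 1*26926) = 1/((-2 - 340) - 26926) = 1/(-342 - 26926) = 1/(-27268) = -1/27268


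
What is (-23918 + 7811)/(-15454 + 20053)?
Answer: -767/219 ≈ -3.5023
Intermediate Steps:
(-23918 + 7811)/(-15454 + 20053) = -16107/4599 = -16107*1/4599 = -767/219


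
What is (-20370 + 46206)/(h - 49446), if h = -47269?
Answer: -25836/96715 ≈ -0.26714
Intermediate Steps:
(-20370 + 46206)/(h - 49446) = (-20370 + 46206)/(-47269 - 49446) = 25836/(-96715) = 25836*(-1/96715) = -25836/96715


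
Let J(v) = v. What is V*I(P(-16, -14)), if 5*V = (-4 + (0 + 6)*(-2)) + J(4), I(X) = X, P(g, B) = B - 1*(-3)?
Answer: 132/5 ≈ 26.400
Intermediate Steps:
P(g, B) = 3 + B (P(g, B) = B + 3 = 3 + B)
V = -12/5 (V = ((-4 + (0 + 6)*(-2)) + 4)/5 = ((-4 + 6*(-2)) + 4)/5 = ((-4 - 12) + 4)/5 = (-16 + 4)/5 = (⅕)*(-12) = -12/5 ≈ -2.4000)
V*I(P(-16, -14)) = -12*(3 - 14)/5 = -12/5*(-11) = 132/5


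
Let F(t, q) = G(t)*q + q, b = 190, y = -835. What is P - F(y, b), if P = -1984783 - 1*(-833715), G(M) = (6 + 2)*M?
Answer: 117942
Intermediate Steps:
G(M) = 8*M
P = -1151068 (P = -1984783 + 833715 = -1151068)
F(t, q) = q + 8*q*t (F(t, q) = (8*t)*q + q = 8*q*t + q = q + 8*q*t)
P - F(y, b) = -1151068 - 190*(1 + 8*(-835)) = -1151068 - 190*(1 - 6680) = -1151068 - 190*(-6679) = -1151068 - 1*(-1269010) = -1151068 + 1269010 = 117942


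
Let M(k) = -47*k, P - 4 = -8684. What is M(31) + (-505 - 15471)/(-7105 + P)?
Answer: -22982769/15785 ≈ -1456.0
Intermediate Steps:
P = -8680 (P = 4 - 8684 = -8680)
M(31) + (-505 - 15471)/(-7105 + P) = -47*31 + (-505 - 15471)/(-7105 - 8680) = -1457 - 15976/(-15785) = -1457 - 15976*(-1/15785) = -1457 + 15976/15785 = -22982769/15785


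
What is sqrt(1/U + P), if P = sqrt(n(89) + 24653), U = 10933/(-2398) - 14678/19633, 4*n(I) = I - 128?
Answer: sqrt(-47050825983365688 + 124845480781914978*sqrt(98573))/499690866 ≈ 12.522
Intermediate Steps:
n(I) = -32 + I/4 (n(I) = (I - 128)/4 = (-128 + I)/4 = -32 + I/4)
U = -249845433/47079934 (U = 10933*(-1/2398) - 14678*1/19633 = -10933/2398 - 14678/19633 = -249845433/47079934 ≈ -5.3068)
P = sqrt(98573)/2 (P = sqrt((-32 + (1/4)*89) + 24653) = sqrt((-32 + 89/4) + 24653) = sqrt(-39/4 + 24653) = sqrt(98573/4) = sqrt(98573)/2 ≈ 156.98)
sqrt(1/U + P) = sqrt(1/(-249845433/47079934) + sqrt(98573)/2) = sqrt(-47079934/249845433 + sqrt(98573)/2)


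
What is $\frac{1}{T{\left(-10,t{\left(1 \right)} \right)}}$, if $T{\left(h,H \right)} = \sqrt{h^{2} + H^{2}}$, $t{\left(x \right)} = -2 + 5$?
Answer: $\frac{\sqrt{109}}{109} \approx 0.095783$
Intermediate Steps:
$t{\left(x \right)} = 3$
$T{\left(h,H \right)} = \sqrt{H^{2} + h^{2}}$
$\frac{1}{T{\left(-10,t{\left(1 \right)} \right)}} = \frac{1}{\sqrt{3^{2} + \left(-10\right)^{2}}} = \frac{1}{\sqrt{9 + 100}} = \frac{1}{\sqrt{109}} = \frac{\sqrt{109}}{109}$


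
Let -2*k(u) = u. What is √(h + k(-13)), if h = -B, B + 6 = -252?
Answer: 23*√2/2 ≈ 16.263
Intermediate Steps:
B = -258 (B = -6 - 252 = -258)
k(u) = -u/2
h = 258 (h = -1*(-258) = 258)
√(h + k(-13)) = √(258 - ½*(-13)) = √(258 + 13/2) = √(529/2) = 23*√2/2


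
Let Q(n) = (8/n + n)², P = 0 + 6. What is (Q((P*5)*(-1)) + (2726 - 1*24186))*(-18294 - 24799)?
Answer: 199192393712/225 ≈ 8.8530e+8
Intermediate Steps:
P = 6
Q(n) = (n + 8/n)²
(Q((P*5)*(-1)) + (2726 - 1*24186))*(-18294 - 24799) = ((8 + ((6*5)*(-1))²)²/((6*5)*(-1))² + (2726 - 1*24186))*(-18294 - 24799) = ((8 + (30*(-1))²)²/(30*(-1))² + (2726 - 24186))*(-43093) = ((8 + (-30)²)²/(-30)² - 21460)*(-43093) = ((8 + 900)²/900 - 21460)*(-43093) = ((1/900)*908² - 21460)*(-43093) = ((1/900)*824464 - 21460)*(-43093) = (206116/225 - 21460)*(-43093) = -4622384/225*(-43093) = 199192393712/225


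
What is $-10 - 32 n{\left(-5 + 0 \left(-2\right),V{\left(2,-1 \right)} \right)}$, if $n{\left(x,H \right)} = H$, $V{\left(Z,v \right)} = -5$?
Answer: $150$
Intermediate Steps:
$-10 - 32 n{\left(-5 + 0 \left(-2\right),V{\left(2,-1 \right)} \right)} = -10 - -160 = -10 + 160 = 150$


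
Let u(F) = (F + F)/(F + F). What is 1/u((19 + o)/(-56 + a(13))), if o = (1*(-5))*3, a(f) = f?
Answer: 1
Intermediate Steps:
o = -15 (o = -5*3 = -15)
u(F) = 1 (u(F) = (2*F)/((2*F)) = (2*F)*(1/(2*F)) = 1)
1/u((19 + o)/(-56 + a(13))) = 1/1 = 1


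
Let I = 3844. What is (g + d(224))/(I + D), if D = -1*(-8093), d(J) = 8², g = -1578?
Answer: -1514/11937 ≈ -0.12683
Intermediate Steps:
d(J) = 64
D = 8093
(g + d(224))/(I + D) = (-1578 + 64)/(3844 + 8093) = -1514/11937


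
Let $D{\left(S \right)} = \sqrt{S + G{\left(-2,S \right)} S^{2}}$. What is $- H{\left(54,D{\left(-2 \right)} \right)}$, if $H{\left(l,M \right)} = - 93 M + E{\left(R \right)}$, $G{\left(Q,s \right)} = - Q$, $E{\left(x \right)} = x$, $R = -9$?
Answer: $9 + 93 \sqrt{6} \approx 236.8$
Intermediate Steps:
$D{\left(S \right)} = \sqrt{S + 2 S^{2}}$ ($D{\left(S \right)} = \sqrt{S + \left(-1\right) \left(-2\right) S^{2}} = \sqrt{S + 2 S^{2}}$)
$H{\left(l,M \right)} = -9 - 93 M$ ($H{\left(l,M \right)} = - 93 M - 9 = -9 - 93 M$)
$- H{\left(54,D{\left(-2 \right)} \right)} = - (-9 - 93 \sqrt{- 2 \left(1 + 2 \left(-2\right)\right)}) = - (-9 - 93 \sqrt{- 2 \left(1 - 4\right)}) = - (-9 - 93 \sqrt{\left(-2\right) \left(-3\right)}) = - (-9 - 93 \sqrt{6}) = 9 + 93 \sqrt{6}$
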